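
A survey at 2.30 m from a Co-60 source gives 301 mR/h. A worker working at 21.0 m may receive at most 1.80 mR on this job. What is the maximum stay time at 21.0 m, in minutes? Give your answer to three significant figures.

Applying the 1/r² law, rate at 21.0 m:
301 × (2.30/21.0)² = 301 × 0.01200 = 3.612 mR/h.
Stay time = 1.80 mR ÷ 3.612 mR/h = 0.4983 h = 29.90 min.

29.9 min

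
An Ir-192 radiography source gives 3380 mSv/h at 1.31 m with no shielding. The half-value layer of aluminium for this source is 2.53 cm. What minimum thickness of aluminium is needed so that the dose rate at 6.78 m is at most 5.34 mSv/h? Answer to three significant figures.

11.5 cm

At 6.78 m, distance alone gives (1.31/6.78)² = 0.03733, so 3380 × 0.03733 = 126.2 mSv/h.
Further attenuation needed: 126.2/5.34 = 23.63.
n = log₂(23.63) = 4.563 half-value layers.
Thickness = 4.563 × 2.53 cm = 11.54 cm.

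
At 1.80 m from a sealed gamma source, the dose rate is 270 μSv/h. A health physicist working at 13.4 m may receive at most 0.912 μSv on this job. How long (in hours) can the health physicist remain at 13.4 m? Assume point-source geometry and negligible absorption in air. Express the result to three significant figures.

0.187 h

Since intensity falls as 1/r², rate at 13.4 m:
270 × (1.80/13.4)² = 270 × 0.01804 = 4.871 μSv/h.
Stay time = 0.912 μSv ÷ 4.871 μSv/h = 0.1872 h.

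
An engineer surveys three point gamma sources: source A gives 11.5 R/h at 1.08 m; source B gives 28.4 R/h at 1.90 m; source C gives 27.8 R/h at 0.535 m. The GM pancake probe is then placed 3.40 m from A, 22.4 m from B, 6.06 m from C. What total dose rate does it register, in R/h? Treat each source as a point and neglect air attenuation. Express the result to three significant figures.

1.58 R/h

Each source contributes Iᵢ·(dᵢ/rᵢ)²; contributions add.
A: 11.5 × (1.08/3.40)² = 1.160 R/h
B: 28.4 × (1.90/22.4)² = 0.2043 R/h
C: 27.8 × (0.535/6.06)² = 0.2167 R/h
Total = 1.160 + 0.2043 + 0.2167 = 1.581 R/h.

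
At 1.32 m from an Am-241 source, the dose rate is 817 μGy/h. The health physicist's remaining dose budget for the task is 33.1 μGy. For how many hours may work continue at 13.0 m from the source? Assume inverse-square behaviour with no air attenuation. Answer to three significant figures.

Applying the 1/r² law, rate at 13.0 m:
817 × (1.32/13.0)² = 817 × 0.01031 = 8.423 μGy/h.
Stay time = 33.1 μGy ÷ 8.423 μGy/h = 3.930 h.

3.93 h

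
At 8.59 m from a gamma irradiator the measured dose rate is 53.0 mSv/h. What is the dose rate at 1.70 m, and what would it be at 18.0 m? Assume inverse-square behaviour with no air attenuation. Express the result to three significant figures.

Intensity scales as (d₁/d₂)², so
At 1.70 m: 53.0 × (8.59/1.70)² = 53.0 × 25.53 = 1353 mSv/h
At 18.0 m: (1.70/18.0)² = 0.008920, so 1353 × 0.008920 = 12.07 mSv/h.

1350 mSv/h; 12.1 mSv/h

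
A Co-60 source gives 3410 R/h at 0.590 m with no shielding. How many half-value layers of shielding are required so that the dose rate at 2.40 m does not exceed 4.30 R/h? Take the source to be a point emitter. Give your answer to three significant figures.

At 2.40 m, distance alone gives (0.590/2.40)² = 0.06043, so 3410 × 0.06043 = 206.1 R/h.
Further attenuation needed: 206.1/4.30 = 47.93.
n = log₂(47.93) = 5.583 half-value layers.

5.58 half-value layers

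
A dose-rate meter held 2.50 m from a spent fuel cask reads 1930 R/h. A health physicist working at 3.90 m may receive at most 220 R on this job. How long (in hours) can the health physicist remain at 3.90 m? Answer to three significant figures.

Since intensity falls as 1/r², rate at 3.90 m:
(2.50/3.90)² = 0.4109, so 1930 × 0.4109 = 793.0 R/h.
Stay time = 220 R ÷ 793.0 R/h = 0.2774 h.

0.277 h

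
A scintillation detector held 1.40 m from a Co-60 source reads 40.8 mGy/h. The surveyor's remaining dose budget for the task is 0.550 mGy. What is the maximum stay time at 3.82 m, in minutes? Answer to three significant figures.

6.02 min

Since intensity falls as 1/r², rate at 3.82 m:
40.8 × (1.40/3.82)² = 40.8 × 0.1343 = 5.479 mGy/h.
Stay time = 0.550 mGy ÷ 5.479 mGy/h = 0.1004 h = 6.024 min.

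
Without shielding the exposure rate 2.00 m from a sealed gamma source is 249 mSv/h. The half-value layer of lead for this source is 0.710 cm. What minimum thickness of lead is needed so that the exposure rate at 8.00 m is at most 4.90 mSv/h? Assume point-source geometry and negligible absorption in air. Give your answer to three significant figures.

At 8.00 m, distance alone gives (2.00/8.00)² = 0.06250, so 249 × 0.06250 = 15.56 mSv/h.
Further attenuation needed: 15.56/4.90 = 3.176.
n = log₂(3.176) = 1.667 half-value layers.
Thickness = 1.667 × 0.710 cm = 1.184 cm.

1.18 cm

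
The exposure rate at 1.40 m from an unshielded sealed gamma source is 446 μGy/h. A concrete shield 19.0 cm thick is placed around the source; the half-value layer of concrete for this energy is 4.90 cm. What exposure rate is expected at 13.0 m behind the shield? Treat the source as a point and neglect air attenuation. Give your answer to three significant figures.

0.352 μGy/h

Distance alone: 446 × (1.40/13.0)² = 446 × 0.01160 = 5.174 μGy/h.
Shield: 19.0/4.90 = 3.878 half-value layers → attenuation 2^(−3.878) = 0.06802.
Combined: 5.174 × 0.06802 = 0.3519 μGy/h.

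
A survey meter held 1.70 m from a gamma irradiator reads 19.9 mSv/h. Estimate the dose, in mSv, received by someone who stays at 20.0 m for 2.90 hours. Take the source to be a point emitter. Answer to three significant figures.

Using I₁d₁² = I₂d₂², rate at 20.0 m:
19.9 × (1.70/20.0)² = 19.9 × 0.007225 = 0.1438 mSv/h.
Dose = rate × time = 0.1438 mSv/h × 2.900 h = 0.4170 mSv.

0.417 mSv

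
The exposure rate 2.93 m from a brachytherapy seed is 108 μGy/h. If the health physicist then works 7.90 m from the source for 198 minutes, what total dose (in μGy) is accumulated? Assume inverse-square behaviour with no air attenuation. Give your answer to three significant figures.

49.0 μGy

By the inverse-square law, rate at 7.90 m:
108 × (2.93/7.90)² = 108 × 0.1376 = 14.86 μGy/h.
Dose = rate × time = 14.86 μGy/h × 3.300 h = 49.04 μGy.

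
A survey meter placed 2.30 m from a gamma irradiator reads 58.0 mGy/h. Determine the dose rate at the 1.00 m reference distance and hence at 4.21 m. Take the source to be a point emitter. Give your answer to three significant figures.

307 mGy/h; 17.3 mGy/h

Since intensity falls as 1/r²,
At 1.00 m: 58.0 × (2.30/1.00)² = 58.0 × 5.290 = 306.8 mGy/h
At 4.21 m: (1.00/4.21)² = 0.05642, so 306.8 × 0.05642 = 17.31 mGy/h.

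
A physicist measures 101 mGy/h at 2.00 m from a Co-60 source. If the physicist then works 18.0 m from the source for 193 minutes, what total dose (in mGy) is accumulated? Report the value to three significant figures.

Using I₁d₁² = I₂d₂², rate at 18.0 m:
101 × (2.00/18.0)² = 101 × 0.01235 = 1.247 mGy/h.
Dose = rate × time = 1.247 mGy/h × 3.217 h = 4.012 mGy.

4.01 mGy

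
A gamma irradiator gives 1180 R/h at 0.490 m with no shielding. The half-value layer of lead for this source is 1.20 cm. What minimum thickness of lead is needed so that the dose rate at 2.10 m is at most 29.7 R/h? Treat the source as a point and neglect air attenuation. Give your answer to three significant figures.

1.34 cm

At 2.10 m, distance alone gives (0.490/2.10)² = 0.05444, so 1180 × 0.05444 = 64.24 R/h.
Further attenuation needed: 64.24/29.7 = 2.163.
n = log₂(2.163) = 1.113 half-value layers.
Thickness = 1.113 × 1.20 cm = 1.336 cm.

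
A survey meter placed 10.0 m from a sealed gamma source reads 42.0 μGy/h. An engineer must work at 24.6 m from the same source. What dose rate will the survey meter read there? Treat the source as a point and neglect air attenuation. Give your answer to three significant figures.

Since intensity falls as 1/r², scaling from 10.0 m to 24.6 m:
(10.0/24.6)² = 0.1652, so 42.0 × 0.1652 = 6.938 μGy/h.

6.94 μGy/h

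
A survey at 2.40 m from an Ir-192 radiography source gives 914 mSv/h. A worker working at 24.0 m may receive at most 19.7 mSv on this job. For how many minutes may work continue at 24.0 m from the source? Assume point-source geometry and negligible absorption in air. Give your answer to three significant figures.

129 min

Applying the 1/r² law, rate at 24.0 m:
(2.40/24.0)² = 0.01000, so 914 × 0.01000 = 9.140 mSv/h.
Stay time = 19.7 mSv ÷ 9.140 mSv/h = 2.155 h = 129.3 min.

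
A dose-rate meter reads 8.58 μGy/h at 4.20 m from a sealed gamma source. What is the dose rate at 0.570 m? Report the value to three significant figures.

Intensity scales as (d₁/d₂)², so the rate at 0.570 m is
8.58 × (4.20/0.570)² = 8.58 × 54.29 = 465.8 μGy/h.

466 μGy/h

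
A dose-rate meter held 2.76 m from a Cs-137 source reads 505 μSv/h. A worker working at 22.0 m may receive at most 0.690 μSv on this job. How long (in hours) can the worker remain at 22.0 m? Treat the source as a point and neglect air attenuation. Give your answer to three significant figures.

By the inverse-square law, rate at 22.0 m:
(2.76/22.0)² = 0.01574, so 505 × 0.01574 = 7.949 μSv/h.
Stay time = 0.690 μSv ÷ 7.949 μSv/h = 0.08680 h.

0.0868 h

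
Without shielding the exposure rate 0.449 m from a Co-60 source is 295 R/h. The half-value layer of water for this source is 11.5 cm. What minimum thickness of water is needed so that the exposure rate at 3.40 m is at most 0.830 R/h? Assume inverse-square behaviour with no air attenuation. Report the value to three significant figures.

At 3.40 m, distance alone gives 295 × (0.449/3.40)² = 295 × 0.01744 = 5.145 R/h.
Further attenuation needed: 5.145/0.830 = 6.199.
n = log₂(6.199) = 2.632 half-value layers.
Thickness = 2.632 × 11.5 cm = 30.27 cm.

30.3 cm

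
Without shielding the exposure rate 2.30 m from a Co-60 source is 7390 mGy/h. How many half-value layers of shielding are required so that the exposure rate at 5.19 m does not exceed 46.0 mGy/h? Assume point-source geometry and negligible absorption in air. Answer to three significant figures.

4.98 half-value layers

At 5.19 m, distance alone gives 7390 × (2.30/5.19)² = 7390 × 0.1964 = 1451 mGy/h.
Further attenuation needed: 1451/46.0 = 31.54.
n = log₂(31.54) = 4.979 half-value layers.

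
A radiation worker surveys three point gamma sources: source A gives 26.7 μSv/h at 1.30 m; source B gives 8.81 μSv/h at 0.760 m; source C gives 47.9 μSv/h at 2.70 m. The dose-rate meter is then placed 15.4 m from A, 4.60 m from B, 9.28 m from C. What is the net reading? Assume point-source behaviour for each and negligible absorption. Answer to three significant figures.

Each source contributes Iᵢ·(dᵢ/rᵢ)²; contributions add.
A: 26.7 × (1.30/15.4)² = 0.1903 μSv/h
B: 8.81 × (0.760/4.60)² = 0.2405 μSv/h
C: 47.9 × (2.70/9.28)² = 4.055 μSv/h
Total = 0.1903 + 0.2405 + 4.055 = 4.486 μSv/h.

4.49 μSv/h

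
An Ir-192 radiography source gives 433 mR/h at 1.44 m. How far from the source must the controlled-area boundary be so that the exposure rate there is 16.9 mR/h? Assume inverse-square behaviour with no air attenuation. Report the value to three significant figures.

7.29 m

Intensity scales as (d₁/d₂)², so d₂ = d₁·√(I₁/I₂).
I₁/I₂ = 433/16.9 = 25.62, so d₂ = 1.44 × √25.62 = 7.289 m.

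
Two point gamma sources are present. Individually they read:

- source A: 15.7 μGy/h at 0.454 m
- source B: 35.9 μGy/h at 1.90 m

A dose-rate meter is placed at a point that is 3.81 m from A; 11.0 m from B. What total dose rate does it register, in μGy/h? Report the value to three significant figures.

By superposition, sum each source's inverse-square contribution:
A: 15.7 × (0.454/3.81)² = 0.2229 μGy/h
B: 35.9 × (1.90/11.0)² = 1.071 μGy/h
Total = 0.2229 + 1.071 = 1.294 μGy/h.

1.29 μGy/h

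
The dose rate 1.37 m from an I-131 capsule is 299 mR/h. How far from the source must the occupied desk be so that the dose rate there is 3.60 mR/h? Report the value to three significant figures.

By the inverse-square law, d₂ = d₁·√(I₁/I₂).
I₁/I₂ = 299/3.60 = 83.06, so d₂ = 1.37 × √83.06 = 12.49 m.

12.5 m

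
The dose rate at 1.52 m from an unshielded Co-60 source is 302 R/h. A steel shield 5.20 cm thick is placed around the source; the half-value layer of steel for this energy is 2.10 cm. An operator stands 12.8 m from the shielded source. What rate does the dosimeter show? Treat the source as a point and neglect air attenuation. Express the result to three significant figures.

0.765 R/h

Distance alone: (1.52/12.8)² = 0.01410, so 302 × 0.01410 = 4.258 R/h.
Shield: 5.20/2.10 = 2.476 half-value layers → attenuation 2^(−2.476) = 0.1797.
Combined: 4.258 × 0.1797 = 0.7652 R/h.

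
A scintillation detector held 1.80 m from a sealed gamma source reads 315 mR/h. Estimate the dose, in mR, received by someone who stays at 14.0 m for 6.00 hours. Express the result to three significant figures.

31.2 mR

Since intensity falls as 1/r², rate at 14.0 m:
315 × (1.80/14.0)² = 315 × 0.01653 = 5.207 mR/h.
Dose = rate × time = 5.207 mR/h × 6.000 h = 31.24 mR.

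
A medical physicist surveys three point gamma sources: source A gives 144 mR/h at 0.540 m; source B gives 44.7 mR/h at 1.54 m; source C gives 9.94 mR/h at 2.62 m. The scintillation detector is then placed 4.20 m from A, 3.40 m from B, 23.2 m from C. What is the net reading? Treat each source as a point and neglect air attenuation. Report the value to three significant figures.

11.7 mR/h

By superposition, sum each source's inverse-square contribution:
A: 144 × (0.540/4.20)² = 2.380 mR/h
B: 44.7 × (1.54/3.40)² = 9.170 mR/h
C: 9.94 × (2.62/23.2)² = 0.1268 mR/h
Total = 2.380 + 9.170 + 0.1268 = 11.68 mR/h.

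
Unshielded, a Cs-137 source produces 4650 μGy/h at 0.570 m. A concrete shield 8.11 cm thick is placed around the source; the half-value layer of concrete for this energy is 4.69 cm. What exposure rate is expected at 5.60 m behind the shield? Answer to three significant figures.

Distance alone: (0.570/5.60)² = 0.01036, so 4650 × 0.01036 = 48.17 μGy/h.
Shield: 8.11/4.69 = 1.729 half-value layers → attenuation 2^(−1.729) = 0.3017.
Combined: 48.17 × 0.3017 = 14.53 μGy/h.

14.5 μGy/h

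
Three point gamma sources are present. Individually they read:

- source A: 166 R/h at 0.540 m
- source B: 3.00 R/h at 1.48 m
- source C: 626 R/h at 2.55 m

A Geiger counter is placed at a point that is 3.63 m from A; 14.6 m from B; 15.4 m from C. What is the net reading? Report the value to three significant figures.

Each source contributes Iᵢ·(dᵢ/rᵢ)²; contributions add.
A: 166 × (0.540/3.63)² = 3.674 R/h
B: 3.00 × (1.48/14.6)² = 0.03083 R/h
C: 626 × (2.55/15.4)² = 17.16 R/h
Total = 3.674 + 0.03083 + 17.16 = 20.86 R/h.

20.9 R/h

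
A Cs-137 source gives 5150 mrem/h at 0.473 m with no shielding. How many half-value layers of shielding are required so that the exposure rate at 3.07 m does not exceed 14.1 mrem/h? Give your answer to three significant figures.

3.12 half-value layers

At 3.07 m, distance alone gives (0.473/3.07)² = 0.02374, so 5150 × 0.02374 = 122.3 mrem/h.
Further attenuation needed: 122.3/14.1 = 8.674.
n = log₂(8.674) = 3.117 half-value layers.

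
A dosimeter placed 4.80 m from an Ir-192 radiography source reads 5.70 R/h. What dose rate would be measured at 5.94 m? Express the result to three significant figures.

3.72 R/h

Applying the 1/r² law, scaling from 4.80 m to 5.94 m:
5.70 × (4.80/5.94)² = 5.70 × 0.6530 = 3.722 R/h.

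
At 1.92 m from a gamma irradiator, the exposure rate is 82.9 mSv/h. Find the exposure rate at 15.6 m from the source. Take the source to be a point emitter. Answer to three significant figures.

1.26 mSv/h

Using I₁d₁² = I₂d₂², the rate at 15.6 m is
(1.92/15.6)² = 0.01515, so 82.9 × 0.01515 = 1.256 mSv/h.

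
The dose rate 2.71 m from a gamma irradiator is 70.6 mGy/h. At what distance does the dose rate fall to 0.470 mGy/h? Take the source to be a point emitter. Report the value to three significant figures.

33.2 m

Applying the 1/r² law, d₂ = d₁·√(I₁/I₂).
I₁/I₂ = 70.6/0.470 = 150.2, so d₂ = 2.71 × √150.2 = 33.21 m.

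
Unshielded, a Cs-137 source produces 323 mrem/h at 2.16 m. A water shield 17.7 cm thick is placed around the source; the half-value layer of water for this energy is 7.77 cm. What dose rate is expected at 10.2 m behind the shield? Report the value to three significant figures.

Distance alone: (2.16/10.2)² = 0.04484, so 323 × 0.04484 = 14.48 mrem/h.
Shield: 17.7/7.77 = 2.278 half-value layers → attenuation 2^(−2.278) = 0.2062.
Combined: 14.48 × 0.2062 = 2.986 mrem/h.

2.99 mrem/h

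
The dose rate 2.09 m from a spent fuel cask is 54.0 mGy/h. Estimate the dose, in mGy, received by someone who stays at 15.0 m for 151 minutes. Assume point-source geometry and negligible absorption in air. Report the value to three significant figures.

2.64 mGy

By the inverse-square law, rate at 15.0 m:
(2.09/15.0)² = 0.01941, so 54.0 × 0.01941 = 1.048 mGy/h.
Dose = rate × time = 1.048 mGy/h × 2.517 h = 2.638 mGy.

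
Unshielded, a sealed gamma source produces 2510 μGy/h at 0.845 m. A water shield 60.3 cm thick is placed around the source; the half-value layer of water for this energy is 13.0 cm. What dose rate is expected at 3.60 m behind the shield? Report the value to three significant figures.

5.55 μGy/h

Distance alone: 2510 × (0.845/3.60)² = 2510 × 0.05509 = 138.3 μGy/h.
Shield: 60.3/13.0 = 4.638 half-value layers → attenuation 2^(−4.638) = 0.04016.
Combined: 138.3 × 0.04016 = 5.554 μGy/h.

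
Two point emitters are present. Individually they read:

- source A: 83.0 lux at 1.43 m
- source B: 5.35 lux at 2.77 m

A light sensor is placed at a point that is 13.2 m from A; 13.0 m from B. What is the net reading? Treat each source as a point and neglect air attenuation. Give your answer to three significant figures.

Each source contributes Iᵢ·(dᵢ/rᵢ)²; contributions add.
A: 83.0 × (1.43/13.2)² = 0.9741 lux
B: 5.35 × (2.77/13.0)² = 0.2429 lux
Total = 0.9741 + 0.2429 = 1.217 lux.

1.22 lux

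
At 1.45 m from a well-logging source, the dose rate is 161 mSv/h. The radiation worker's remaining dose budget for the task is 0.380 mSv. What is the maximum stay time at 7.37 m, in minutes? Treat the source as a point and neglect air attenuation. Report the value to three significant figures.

3.66 min

Using I₁d₁² = I₂d₂², rate at 7.37 m:
(1.45/7.37)² = 0.03871, so 161 × 0.03871 = 6.232 mSv/h.
Stay time = 0.380 mSv ÷ 6.232 mSv/h = 0.06098 h = 3.659 min.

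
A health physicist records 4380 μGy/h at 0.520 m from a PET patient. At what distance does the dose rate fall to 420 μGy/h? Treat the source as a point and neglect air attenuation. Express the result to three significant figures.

Since intensity falls as 1/r², d₂ = d₁·√(I₁/I₂).
I₁/I₂ = 4380/420 = 10.43, so d₂ = 0.520 × √10.43 = 1.679 m.

1.68 m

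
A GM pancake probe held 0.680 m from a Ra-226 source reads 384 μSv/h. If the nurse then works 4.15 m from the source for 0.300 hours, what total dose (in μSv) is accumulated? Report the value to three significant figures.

Since intensity falls as 1/r², rate at 4.15 m:
384 × (0.680/4.15)² = 384 × 0.02685 = 10.31 μSv/h.
Dose = rate × time = 10.31 μSv/h × 0.3000 h = 3.093 μSv.

3.09 μSv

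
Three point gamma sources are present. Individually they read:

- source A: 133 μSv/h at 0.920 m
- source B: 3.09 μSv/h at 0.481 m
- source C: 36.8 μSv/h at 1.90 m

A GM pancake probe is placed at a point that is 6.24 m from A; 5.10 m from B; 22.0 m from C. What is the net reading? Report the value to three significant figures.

Each source contributes Iᵢ·(dᵢ/rᵢ)²; contributions add.
A: 133 × (0.920/6.24)² = 2.891 μSv/h
B: 3.09 × (0.481/5.10)² = 0.02749 μSv/h
C: 36.8 × (1.90/22.0)² = 0.2745 μSv/h
Total = 2.891 + 0.02749 + 0.2745 = 3.193 μSv/h.

3.19 μSv/h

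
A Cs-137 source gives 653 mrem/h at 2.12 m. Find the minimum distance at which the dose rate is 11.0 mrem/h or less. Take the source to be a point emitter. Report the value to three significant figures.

Applying the 1/r² law, d₂ = d₁·√(I₁/I₂).
I₁/I₂ = 653/11.0 = 59.36, so d₂ = 2.12 × √59.36 = 16.33 m.

16.3 m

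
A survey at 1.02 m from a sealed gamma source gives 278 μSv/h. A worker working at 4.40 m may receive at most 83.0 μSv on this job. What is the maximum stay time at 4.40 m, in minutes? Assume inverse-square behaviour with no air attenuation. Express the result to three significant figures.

Applying the 1/r² law, rate at 4.40 m:
278 × (1.02/4.40)² = 278 × 0.05374 = 14.94 μSv/h.
Stay time = 83.0 μSv ÷ 14.94 μSv/h = 5.556 h = 333.4 min.

333 min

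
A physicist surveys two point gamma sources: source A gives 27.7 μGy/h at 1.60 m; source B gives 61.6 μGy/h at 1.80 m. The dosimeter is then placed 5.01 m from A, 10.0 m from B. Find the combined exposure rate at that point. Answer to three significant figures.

By superposition, sum each source's inverse-square contribution:
A: 27.7 × (1.60/5.01)² = 2.825 μGy/h
B: 61.6 × (1.80/10.0)² = 1.996 μGy/h
Total = 2.825 + 1.996 = 4.821 μGy/h.

4.82 μGy/h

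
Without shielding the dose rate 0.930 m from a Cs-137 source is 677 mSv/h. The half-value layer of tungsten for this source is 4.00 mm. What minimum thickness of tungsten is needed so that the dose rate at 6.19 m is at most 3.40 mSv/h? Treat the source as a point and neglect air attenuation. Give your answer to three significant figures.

At 6.19 m, distance alone gives (0.930/6.19)² = 0.02257, so 677 × 0.02257 = 15.28 mSv/h.
Further attenuation needed: 15.28/3.40 = 4.494.
n = log₂(4.494) = 2.168 half-value layers.
Thickness = 2.168 × 4.00 mm = 8.672 mm.

8.67 mm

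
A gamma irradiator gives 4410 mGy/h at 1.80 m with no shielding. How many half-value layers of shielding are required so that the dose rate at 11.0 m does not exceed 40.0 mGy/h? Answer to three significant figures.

1.56 half-value layers

At 11.0 m, distance alone gives (1.80/11.0)² = 0.02678, so 4410 × 0.02678 = 118.1 mGy/h.
Further attenuation needed: 118.1/40.0 = 2.952.
n = log₂(2.952) = 1.562 half-value layers.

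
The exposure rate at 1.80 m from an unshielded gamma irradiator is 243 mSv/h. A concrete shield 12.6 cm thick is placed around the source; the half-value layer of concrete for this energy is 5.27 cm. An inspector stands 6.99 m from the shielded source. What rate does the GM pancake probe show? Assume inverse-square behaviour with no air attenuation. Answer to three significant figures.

3.07 mSv/h

Distance alone: 243 × (1.80/6.99)² = 243 × 0.06631 = 16.11 mSv/h.
Shield: 12.6/5.27 = 2.391 half-value layers → attenuation 2^(−2.391) = 0.1907.
Combined: 16.11 × 0.1907 = 3.072 mSv/h.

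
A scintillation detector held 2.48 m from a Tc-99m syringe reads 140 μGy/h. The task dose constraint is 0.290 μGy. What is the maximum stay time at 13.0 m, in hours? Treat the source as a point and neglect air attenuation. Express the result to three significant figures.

0.0569 h

Using I₁d₁² = I₂d₂², rate at 13.0 m:
(2.48/13.0)² = 0.03639, so 140 × 0.03639 = 5.095 μGy/h.
Stay time = 0.290 μGy ÷ 5.095 μGy/h = 0.05692 h.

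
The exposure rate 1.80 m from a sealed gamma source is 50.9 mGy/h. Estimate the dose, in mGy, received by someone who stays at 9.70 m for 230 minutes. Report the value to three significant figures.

Intensity scales as (d₁/d₂)², so rate at 9.70 m:
50.9 × (1.80/9.70)² = 50.9 × 0.03444 = 1.753 mGy/h.
Dose = rate × time = 1.753 mGy/h × 3.833 h = 6.719 mGy.

6.72 mGy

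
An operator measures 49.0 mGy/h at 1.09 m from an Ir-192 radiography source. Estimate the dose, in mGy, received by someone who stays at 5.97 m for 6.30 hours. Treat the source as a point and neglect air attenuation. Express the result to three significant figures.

10.3 mGy

Using I₁d₁² = I₂d₂², rate at 5.97 m:
49.0 × (1.09/5.97)² = 49.0 × 0.03334 = 1.634 mGy/h.
Dose = rate × time = 1.634 mGy/h × 6.300 h = 10.29 mGy.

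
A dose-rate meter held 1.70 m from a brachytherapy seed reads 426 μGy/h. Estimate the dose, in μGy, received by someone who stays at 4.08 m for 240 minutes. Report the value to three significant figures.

Intensity scales as (d₁/d₂)², so rate at 4.08 m:
426 × (1.70/4.08)² = 426 × 0.1736 = 73.95 μGy/h.
Dose = rate × time = 73.95 μGy/h × 4.000 h = 295.8 μGy.

296 μGy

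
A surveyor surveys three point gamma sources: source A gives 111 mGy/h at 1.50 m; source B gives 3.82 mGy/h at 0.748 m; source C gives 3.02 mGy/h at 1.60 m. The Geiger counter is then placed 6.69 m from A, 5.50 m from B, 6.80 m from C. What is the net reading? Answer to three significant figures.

Each source contributes Iᵢ·(dᵢ/rᵢ)²; contributions add.
A: 111 × (1.50/6.69)² = 5.580 mGy/h
B: 3.82 × (0.748/5.50)² = 0.07065 mGy/h
C: 3.02 × (1.60/6.80)² = 0.1672 mGy/h
Total = 5.580 + 0.07065 + 0.1672 = 5.818 mGy/h.

5.82 mGy/h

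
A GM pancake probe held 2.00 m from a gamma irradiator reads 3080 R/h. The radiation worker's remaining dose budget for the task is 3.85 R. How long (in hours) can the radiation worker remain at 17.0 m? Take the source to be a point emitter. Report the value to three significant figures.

0.0903 h

Intensity scales as (d₁/d₂)², so rate at 17.0 m:
(2.00/17.0)² = 0.01384, so 3080 × 0.01384 = 42.63 R/h.
Stay time = 3.85 R ÷ 42.63 R/h = 0.09031 h.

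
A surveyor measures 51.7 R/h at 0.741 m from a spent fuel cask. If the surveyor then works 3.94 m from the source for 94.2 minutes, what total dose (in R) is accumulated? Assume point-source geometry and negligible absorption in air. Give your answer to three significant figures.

Applying the 1/r² law, rate at 3.94 m:
(0.741/3.94)² = 0.03537, so 51.7 × 0.03537 = 1.829 R/h.
Dose = rate × time = 1.829 R/h × 1.570 h = 2.872 R.

2.87 R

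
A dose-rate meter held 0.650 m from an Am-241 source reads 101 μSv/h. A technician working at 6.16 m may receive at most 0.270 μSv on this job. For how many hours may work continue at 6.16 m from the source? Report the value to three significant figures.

Intensity scales as (d₁/d₂)², so rate at 6.16 m:
101 × (0.650/6.16)² = 101 × 0.01113 = 1.124 μSv/h.
Stay time = 0.270 μSv ÷ 1.124 μSv/h = 0.2402 h.

0.240 h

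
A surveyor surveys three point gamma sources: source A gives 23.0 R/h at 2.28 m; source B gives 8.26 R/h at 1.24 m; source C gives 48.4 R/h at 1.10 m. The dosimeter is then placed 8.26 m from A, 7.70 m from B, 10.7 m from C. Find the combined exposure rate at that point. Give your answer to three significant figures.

2.48 R/h

By superposition, sum each source's inverse-square contribution:
A: 23.0 × (2.28/8.26)² = 1.752 R/h
B: 8.26 × (1.24/7.70)² = 0.2142 R/h
C: 48.4 × (1.10/10.7)² = 0.5115 R/h
Total = 1.752 + 0.2142 + 0.5115 = 2.478 R/h.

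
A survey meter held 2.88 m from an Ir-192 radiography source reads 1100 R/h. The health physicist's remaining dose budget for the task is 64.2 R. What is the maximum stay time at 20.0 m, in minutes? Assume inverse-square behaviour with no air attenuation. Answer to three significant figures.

Since intensity falls as 1/r², rate at 20.0 m:
1100 × (2.88/20.0)² = 1100 × 0.02074 = 22.81 R/h.
Stay time = 64.2 R ÷ 22.81 R/h = 2.815 h = 168.9 min.

169 min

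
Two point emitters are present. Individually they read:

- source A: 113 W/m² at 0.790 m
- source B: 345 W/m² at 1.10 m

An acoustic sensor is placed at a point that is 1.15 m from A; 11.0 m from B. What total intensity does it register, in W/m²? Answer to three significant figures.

Each source contributes Iᵢ·(dᵢ/rᵢ)²; contributions add.
A: 113 × (0.790/1.15)² = 53.33 W/m²
B: 345 × (1.10/11.0)² = 3.450 W/m²
Total = 53.33 + 3.450 = 56.78 W/m².

56.8 W/m²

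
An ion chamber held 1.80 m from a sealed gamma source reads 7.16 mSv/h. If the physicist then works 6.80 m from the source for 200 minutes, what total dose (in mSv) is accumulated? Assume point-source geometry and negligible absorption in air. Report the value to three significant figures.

Since intensity falls as 1/r², rate at 6.80 m:
(1.80/6.80)² = 0.07007, so 7.16 × 0.07007 = 0.5017 mSv/h.
Dose = rate × time = 0.5017 mSv/h × 3.333 h = 1.672 mSv.

1.67 mSv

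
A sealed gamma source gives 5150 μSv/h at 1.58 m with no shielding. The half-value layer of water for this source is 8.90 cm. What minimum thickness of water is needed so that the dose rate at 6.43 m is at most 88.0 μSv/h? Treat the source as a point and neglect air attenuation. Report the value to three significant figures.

16.2 cm

At 6.43 m, distance alone gives 5150 × (1.58/6.43)² = 5150 × 0.06038 = 311.0 μSv/h.
Further attenuation needed: 311.0/88.0 = 3.534.
n = log₂(3.534) = 1.821 half-value layers.
Thickness = 1.821 × 8.90 cm = 16.21 cm.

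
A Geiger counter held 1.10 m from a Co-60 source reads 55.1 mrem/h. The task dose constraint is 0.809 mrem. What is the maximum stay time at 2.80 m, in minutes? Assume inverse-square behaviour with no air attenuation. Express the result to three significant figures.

Intensity scales as (d₁/d₂)², so rate at 2.80 m:
(1.10/2.80)² = 0.1543, so 55.1 × 0.1543 = 8.502 mrem/h.
Stay time = 0.809 mrem ÷ 8.502 mrem/h = 0.09515 h = 5.709 min.

5.71 min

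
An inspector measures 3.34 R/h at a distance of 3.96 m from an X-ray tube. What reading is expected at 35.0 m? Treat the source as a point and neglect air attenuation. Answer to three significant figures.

Since intensity falls as 1/r², the rate at 35.0 m is
3.34 × (3.96/35.0)² = 3.34 × 0.01280 = 0.04275 R/h.

0.0428 R/h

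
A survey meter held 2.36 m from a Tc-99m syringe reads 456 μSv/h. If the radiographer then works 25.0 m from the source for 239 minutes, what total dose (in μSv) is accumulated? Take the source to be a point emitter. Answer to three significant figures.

Using I₁d₁² = I₂d₂², rate at 25.0 m:
(2.36/25.0)² = 0.008911, so 456 × 0.008911 = 4.063 μSv/h.
Dose = rate × time = 4.063 μSv/h × 3.983 h = 16.18 μSv.

16.2 μSv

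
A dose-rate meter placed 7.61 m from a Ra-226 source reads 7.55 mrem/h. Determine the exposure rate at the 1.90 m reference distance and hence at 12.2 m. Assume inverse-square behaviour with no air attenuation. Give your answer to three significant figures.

121 mrem/h; 2.94 mrem/h

Since intensity falls as 1/r²,
At 1.90 m: (7.61/1.90)² = 16.04, so 7.55 × 16.04 = 121.1 mrem/h
At 12.2 m: (1.90/12.2)² = 0.02425, so 121.1 × 0.02425 = 2.937 mrem/h.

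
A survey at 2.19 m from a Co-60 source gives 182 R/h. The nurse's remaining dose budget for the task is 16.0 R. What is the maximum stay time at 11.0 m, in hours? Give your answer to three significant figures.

Since intensity falls as 1/r², rate at 11.0 m:
182 × (2.19/11.0)² = 182 × 0.03964 = 7.214 R/h.
Stay time = 16.0 R ÷ 7.214 R/h = 2.218 h.

2.22 h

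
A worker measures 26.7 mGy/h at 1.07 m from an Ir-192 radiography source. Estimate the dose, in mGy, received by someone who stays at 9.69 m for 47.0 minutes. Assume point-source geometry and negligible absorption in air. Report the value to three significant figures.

Using I₁d₁² = I₂d₂², rate at 9.69 m:
26.7 × (1.07/9.69)² = 26.7 × 0.01219 = 0.3255 mGy/h.
Dose = rate × time = 0.3255 mGy/h × 0.7833 h = 0.2550 mGy.

0.255 mGy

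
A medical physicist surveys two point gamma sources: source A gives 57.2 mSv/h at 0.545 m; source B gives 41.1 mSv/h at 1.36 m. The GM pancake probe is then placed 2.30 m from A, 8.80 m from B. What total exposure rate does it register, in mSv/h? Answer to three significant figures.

By superposition, sum each source's inverse-square contribution:
A: 57.2 × (0.545/2.30)² = 3.212 mSv/h
B: 41.1 × (1.36/8.80)² = 0.9816 mSv/h
Total = 3.212 + 0.9816 = 4.194 mSv/h.

4.19 mSv/h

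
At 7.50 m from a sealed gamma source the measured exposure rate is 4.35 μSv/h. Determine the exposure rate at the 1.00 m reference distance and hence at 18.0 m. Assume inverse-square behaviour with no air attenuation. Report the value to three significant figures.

245 μSv/h; 0.755 μSv/h

Using I₁d₁² = I₂d₂²,
At 1.00 m: 4.35 × (7.50/1.00)² = 4.35 × 56.25 = 244.7 μSv/h
At 18.0 m: 244.7 × (1.00/18.0)² = 244.7 × 0.003086 = 0.7551 μSv/h.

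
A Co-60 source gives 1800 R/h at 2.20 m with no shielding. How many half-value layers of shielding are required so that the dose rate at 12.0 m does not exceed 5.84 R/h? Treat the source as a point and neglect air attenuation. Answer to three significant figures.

At 12.0 m, distance alone gives (2.20/12.0)² = 0.03361, so 1800 × 0.03361 = 60.50 R/h.
Further attenuation needed: 60.50/5.84 = 10.36.
n = log₂(10.36) = 3.373 half-value layers.

3.37 half-value layers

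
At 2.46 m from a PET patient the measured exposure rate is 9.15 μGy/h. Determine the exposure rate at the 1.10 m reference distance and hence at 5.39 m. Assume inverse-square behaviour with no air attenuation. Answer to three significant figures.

45.8 μGy/h; 1.91 μGy/h

Intensity scales as (d₁/d₂)², so
At 1.10 m: 9.15 × (2.46/1.10)² = 9.15 × 5.001 = 45.76 μGy/h
At 5.39 m: 45.76 × (1.10/5.39)² = 45.76 × 0.04165 = 1.906 μGy/h.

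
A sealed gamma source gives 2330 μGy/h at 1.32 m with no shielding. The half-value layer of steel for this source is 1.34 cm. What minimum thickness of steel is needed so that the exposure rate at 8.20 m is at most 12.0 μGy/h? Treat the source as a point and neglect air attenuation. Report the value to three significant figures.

3.12 cm

At 8.20 m, distance alone gives 2330 × (1.32/8.20)² = 2330 × 0.02591 = 60.37 μGy/h.
Further attenuation needed: 60.37/12.0 = 5.031.
n = log₂(5.031) = 2.331 half-value layers.
Thickness = 2.331 × 1.34 cm = 3.124 cm.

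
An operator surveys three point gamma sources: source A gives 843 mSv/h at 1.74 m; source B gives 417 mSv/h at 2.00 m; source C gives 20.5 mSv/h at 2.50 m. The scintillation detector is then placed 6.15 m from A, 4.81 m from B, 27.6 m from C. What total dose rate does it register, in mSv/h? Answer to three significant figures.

By superposition, sum each source's inverse-square contribution:
A: 843 × (1.74/6.15)² = 67.48 mSv/h
B: 417 × (2.00/4.81)² = 72.10 mSv/h
C: 20.5 × (2.50/27.6)² = 0.1682 mSv/h
Total = 67.48 + 72.10 + 0.1682 = 139.7 mSv/h.

140 mSv/h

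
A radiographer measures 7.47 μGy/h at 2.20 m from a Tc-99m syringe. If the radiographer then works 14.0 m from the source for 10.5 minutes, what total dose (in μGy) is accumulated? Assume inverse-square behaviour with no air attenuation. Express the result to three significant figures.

Using I₁d₁² = I₂d₂², rate at 14.0 m:
7.47 × (2.20/14.0)² = 7.47 × 0.02469 = 0.1844 μGy/h.
Dose = rate × time = 0.1844 μGy/h × 0.1750 h = 0.03227 μGy.

0.0323 μGy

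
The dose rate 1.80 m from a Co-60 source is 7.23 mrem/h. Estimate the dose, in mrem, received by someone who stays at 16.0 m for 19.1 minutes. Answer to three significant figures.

0.0291 mrem

Applying the 1/r² law, rate at 16.0 m:
(1.80/16.0)² = 0.01266, so 7.23 × 0.01266 = 0.09153 mrem/h.
Dose = rate × time = 0.09153 mrem/h × 0.3183 h = 0.02913 mrem.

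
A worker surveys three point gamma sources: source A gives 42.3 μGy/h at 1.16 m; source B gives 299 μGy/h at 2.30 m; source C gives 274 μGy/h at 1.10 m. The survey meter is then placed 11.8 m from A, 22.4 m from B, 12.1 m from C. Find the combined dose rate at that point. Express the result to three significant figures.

5.83 μGy/h

Each source contributes Iᵢ·(dᵢ/rᵢ)²; contributions add.
A: 42.3 × (1.16/11.8)² = 0.4088 μGy/h
B: 299 × (2.30/22.4)² = 3.152 μGy/h
C: 274 × (1.10/12.1)² = 2.264 μGy/h
Total = 0.4088 + 3.152 + 2.264 = 5.825 μGy/h.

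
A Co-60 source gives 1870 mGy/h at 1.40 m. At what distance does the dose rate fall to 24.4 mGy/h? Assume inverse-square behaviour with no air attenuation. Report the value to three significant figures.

12.3 m

By the inverse-square law, d₂ = d₁·√(I₁/I₂).
I₁/I₂ = 1870/24.4 = 76.64, so d₂ = 1.40 × √76.64 = 12.26 m.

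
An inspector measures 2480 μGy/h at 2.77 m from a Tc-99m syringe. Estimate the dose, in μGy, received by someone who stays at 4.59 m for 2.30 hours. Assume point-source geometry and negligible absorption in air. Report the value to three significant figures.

2080 μGy

Intensity scales as (d₁/d₂)², so rate at 4.59 m:
2480 × (2.77/4.59)² = 2480 × 0.3642 = 903.2 μGy/h.
Dose = rate × time = 903.2 μGy/h × 2.300 h = 2077 μGy.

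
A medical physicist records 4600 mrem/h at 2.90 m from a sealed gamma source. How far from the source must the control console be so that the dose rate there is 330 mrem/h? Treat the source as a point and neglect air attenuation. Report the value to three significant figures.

10.8 m

Applying the 1/r² law, d₂ = d₁·√(I₁/I₂).
I₁/I₂ = 4600/330 = 13.94, so d₂ = 2.90 × √13.94 = 10.83 m.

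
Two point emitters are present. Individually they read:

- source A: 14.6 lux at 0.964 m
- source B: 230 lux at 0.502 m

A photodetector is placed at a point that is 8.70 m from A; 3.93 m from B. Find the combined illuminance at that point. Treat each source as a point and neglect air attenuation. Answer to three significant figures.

Each source contributes Iᵢ·(dᵢ/rᵢ)²; contributions add.
A: 14.6 × (0.964/8.70)² = 0.1793 lux
B: 230 × (0.502/3.93)² = 3.753 lux
Total = 0.1793 + 3.753 = 3.932 lux.

3.93 lux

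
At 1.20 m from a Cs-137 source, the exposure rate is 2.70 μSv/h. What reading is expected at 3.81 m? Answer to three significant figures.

0.268 μSv/h

Since intensity falls as 1/r², the rate at 3.81 m is
(1.20/3.81)² = 0.09920, so 2.70 × 0.09920 = 0.2678 μSv/h.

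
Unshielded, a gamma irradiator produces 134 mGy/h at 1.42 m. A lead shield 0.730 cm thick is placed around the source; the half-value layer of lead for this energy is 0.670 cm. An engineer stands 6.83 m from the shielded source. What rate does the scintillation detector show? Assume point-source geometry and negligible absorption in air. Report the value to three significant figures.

Distance alone: 134 × (1.42/6.83)² = 134 × 0.04323 = 5.793 mGy/h.
Shield: 0.730/0.670 = 1.090 half-value layers → attenuation 2^(−1.090) = 0.4698.
Combined: 5.793 × 0.4698 = 2.722 mGy/h.

2.72 mGy/h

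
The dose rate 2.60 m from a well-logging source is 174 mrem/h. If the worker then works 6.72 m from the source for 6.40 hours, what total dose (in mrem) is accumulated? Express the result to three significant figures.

Applying the 1/r² law, rate at 6.72 m:
174 × (2.60/6.72)² = 174 × 0.1497 = 26.05 mrem/h.
Dose = rate × time = 26.05 mrem/h × 6.400 h = 166.7 mrem.

167 mrem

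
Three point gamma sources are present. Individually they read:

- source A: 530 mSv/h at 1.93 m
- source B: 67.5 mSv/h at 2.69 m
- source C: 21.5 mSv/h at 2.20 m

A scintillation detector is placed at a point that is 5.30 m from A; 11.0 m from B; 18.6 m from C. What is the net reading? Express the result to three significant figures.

74.6 mSv/h

By superposition, sum each source's inverse-square contribution:
A: 530 × (1.93/5.30)² = 70.28 mSv/h
B: 67.5 × (2.69/11.0)² = 4.037 mSv/h
C: 21.5 × (2.20/18.6)² = 0.3008 mSv/h
Total = 70.28 + 4.037 + 0.3008 = 74.62 mSv/h.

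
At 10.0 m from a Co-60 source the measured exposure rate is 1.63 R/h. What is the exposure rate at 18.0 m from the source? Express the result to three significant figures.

0.503 R/h

By the inverse-square law, scaling from 10.0 m to 18.0 m:
1.63 × (10.0/18.0)² = 1.63 × 0.3086 = 0.5030 R/h.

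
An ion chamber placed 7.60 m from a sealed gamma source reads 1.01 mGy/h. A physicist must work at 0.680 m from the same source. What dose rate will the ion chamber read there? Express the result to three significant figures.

126 mGy/h

Intensity scales as (d₁/d₂)², so scaling from 7.60 m to 0.680 m:
(7.60/0.680)² = 124.9, so 1.01 × 124.9 = 126.1 mGy/h.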